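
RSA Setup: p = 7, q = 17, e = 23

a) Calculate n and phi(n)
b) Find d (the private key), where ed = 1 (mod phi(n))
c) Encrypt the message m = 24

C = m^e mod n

Step 1: n = 7 * 17 = 119.
Step 2: phi(n) = (7-1)(17-1) = 6 * 16 = 96.
Step 3: Find d = 23^(-1) mod 96 = 71.
  Verify: 23 * 71 = 1633 = 1 (mod 96).
Step 4: C = 24^23 mod 119 = 12.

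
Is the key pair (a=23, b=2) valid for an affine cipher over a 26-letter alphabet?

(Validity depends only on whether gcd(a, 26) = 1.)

Step 1: Compute gcd(23, 26).
Step 2: gcd(23, 26) = 1.
Since gcd = 1, 23 is coprime with 26, so it is a valid key.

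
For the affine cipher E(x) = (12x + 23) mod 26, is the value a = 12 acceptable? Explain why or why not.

Step 1: Compute gcd(12, 26).
Step 2: gcd(12, 26) = 2.
Since gcd = 2 != 1, 12 shares a common factor with 26, so it cannot be used.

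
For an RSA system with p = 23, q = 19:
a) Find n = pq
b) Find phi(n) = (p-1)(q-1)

Step 1: n = p * q = 23 * 19 = 437.
Step 2: phi(n) = (p-1)(q-1) = 22 * 18 = 396.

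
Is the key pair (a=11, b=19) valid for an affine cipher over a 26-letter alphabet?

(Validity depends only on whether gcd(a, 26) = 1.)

Step 1: Compute gcd(11, 26).
Step 2: gcd(11, 26) = 1.
Since gcd = 1, 11 is coprime with 26, so it is a valid key.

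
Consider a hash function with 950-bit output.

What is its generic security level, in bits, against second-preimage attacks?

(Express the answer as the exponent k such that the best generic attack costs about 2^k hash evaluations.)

Step 1: The hash has a 950-bit output.
Step 2: Second-preimage resistance means: given a specific input x, it should be infeasible to find a different y with h(y) = h(x).
With a 950-bit output, a generic search for a second preimage costs about 2^950 evaluations (each trial matches the fixed target with probability 2^-950).
Step 3: Security level = 950 bits.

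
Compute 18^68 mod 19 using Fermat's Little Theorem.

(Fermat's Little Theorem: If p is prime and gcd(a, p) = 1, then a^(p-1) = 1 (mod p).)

Step 1: Since 19 is prime, by Fermat's Little Theorem: 18^18 = 1 (mod 19).
Step 2: Reduce exponent: 68 mod 18 = 14.
Step 3: So 18^68 = 18^14 (mod 19).
Step 4: 18^14 mod 19 = 1.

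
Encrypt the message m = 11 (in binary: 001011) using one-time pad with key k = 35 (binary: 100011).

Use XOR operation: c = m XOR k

Step 1: Write out the XOR operation bit by bit:
  Message: 001011
  Key:     100011
  XOR:     101000
Step 2: Convert to decimal: 101000 = 40.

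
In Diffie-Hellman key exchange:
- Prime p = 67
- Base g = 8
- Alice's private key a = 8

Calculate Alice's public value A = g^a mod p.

Step 1: A = g^a mod p = 8^8 mod 67.
  8^1 mod 67 = 8
  8^2 mod 67 = (8 * 8) mod 67 = 64
  8^3 mod 67 = (64 * 8) mod 67 = 43
  8^4 mod 67 = (43 * 8) mod 67 = 9
  8^5 mod 67 = (9 * 8) mod 67 = 5
  8^6 mod 67 = (5 * 8) mod 67 = 40
  8^7 mod 67 = (40 * 8) mod 67 = 52
  8^8 mod 67 = (52 * 8) mod 67 = 14
Result: A = 14.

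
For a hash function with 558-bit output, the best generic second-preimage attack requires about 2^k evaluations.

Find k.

Step 1: The hash has a 558-bit output.
Step 2: Second-preimage resistance means: given a specific input x, it should be infeasible to find a different y with h(y) = h(x).
With a 558-bit output, a generic search for a second preimage costs about 2^558 evaluations (each trial matches the fixed target with probability 2^-558).
Step 3: Security level = 558 bits.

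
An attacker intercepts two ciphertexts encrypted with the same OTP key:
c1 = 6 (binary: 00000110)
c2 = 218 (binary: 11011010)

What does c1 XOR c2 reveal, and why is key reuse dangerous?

Step 1: c1 XOR c2 = (m1 XOR k) XOR (m2 XOR k).
Step 2: By XOR associativity/commutativity: = m1 XOR m2 XOR k XOR k = m1 XOR m2.
Step 3: 00000110 XOR 11011010 = 11011100 = 220.
Step 4: The key cancels out! An attacker learns m1 XOR m2 = 220, revealing the relationship between plaintexts.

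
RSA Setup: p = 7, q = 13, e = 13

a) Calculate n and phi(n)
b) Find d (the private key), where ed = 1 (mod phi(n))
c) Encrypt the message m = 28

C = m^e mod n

Step 1: n = 7 * 13 = 91.
Step 2: phi(n) = (7-1)(13-1) = 6 * 12 = 72.
Step 3: Find d = 13^(-1) mod 72 = 61.
  Verify: 13 * 61 = 793 = 1 (mod 72).
Step 4: C = 28^13 mod 91 = 28.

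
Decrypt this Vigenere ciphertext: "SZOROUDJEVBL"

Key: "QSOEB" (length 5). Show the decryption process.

Step 1: Key 'QSOEB' has length 5. Extended key: QSOEBQSOEBQS
Step 2: Decrypt each position:
  S(18) - Q(16) = 2 = C
  Z(25) - S(18) = 7 = H
  O(14) - O(14) = 0 = A
  R(17) - E(4) = 13 = N
  O(14) - B(1) = 13 = N
  U(20) - Q(16) = 4 = E
  D(3) - S(18) = 11 = L
  J(9) - O(14) = 21 = V
  E(4) - E(4) = 0 = A
  V(21) - B(1) = 20 = U
  B(1) - Q(16) = 11 = L
  L(11) - S(18) = 19 = T
Plaintext: CHANNELVAULT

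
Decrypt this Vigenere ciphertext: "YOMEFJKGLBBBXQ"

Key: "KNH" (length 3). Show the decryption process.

Step 1: Key 'KNH' has length 3. Extended key: KNHKNHKNHKNHKN
Step 2: Decrypt each position:
  Y(24) - K(10) = 14 = O
  O(14) - N(13) = 1 = B
  M(12) - H(7) = 5 = F
  E(4) - K(10) = 20 = U
  F(5) - N(13) = 18 = S
  J(9) - H(7) = 2 = C
  K(10) - K(10) = 0 = A
  G(6) - N(13) = 19 = T
  L(11) - H(7) = 4 = E
  B(1) - K(10) = 17 = R
  B(1) - N(13) = 14 = O
  B(1) - H(7) = 20 = U
  X(23) - K(10) = 13 = N
  Q(16) - N(13) = 3 = D
Plaintext: OBFUSCATEROUND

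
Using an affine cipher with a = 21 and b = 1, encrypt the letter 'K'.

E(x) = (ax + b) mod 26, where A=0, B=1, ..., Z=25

Step 1: Convert 'K' to number: x = 10.
Step 2: E(10) = (21 * 10 + 1) mod 26 = 211 mod 26 = 3.
Step 3: Convert 3 back to letter: D.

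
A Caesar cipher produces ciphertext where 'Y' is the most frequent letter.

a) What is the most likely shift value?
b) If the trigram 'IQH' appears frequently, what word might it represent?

Step 1: In English, 'E' is the most frequent letter (12.7%).
Step 2: The most frequent ciphertext letter is 'Y' (position 24).
Step 3: Shift = (24 - 4) mod 26 = 20.
Step 4: Decrypt 'IQH' by shifting back 20:
  I -> O
  Q -> W
  H -> N
Step 5: 'IQH' decrypts to 'OWN'.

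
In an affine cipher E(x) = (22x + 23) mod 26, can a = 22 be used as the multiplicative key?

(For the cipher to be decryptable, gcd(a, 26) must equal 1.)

Step 1: Compute gcd(22, 26).
Step 2: gcd(22, 26) = 2.
Since gcd = 2 != 1, 22 shares a common factor with 26, so it cannot be used.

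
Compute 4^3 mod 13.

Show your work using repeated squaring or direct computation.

Step 1: Compute 4^3 mod 13 step by step, reducing modulo 13 at each step.
  4^1 mod 13 = 4
  4^2 mod 13 = (4 * 4) mod 13 = 3
  4^3 mod 13 = (3 * 4) mod 13 = 12
Step 2: Result = 12.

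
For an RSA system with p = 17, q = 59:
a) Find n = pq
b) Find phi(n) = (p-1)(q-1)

Step 1: n = p * q = 17 * 59 = 1003.
Step 2: phi(n) = (p-1)(q-1) = 16 * 58 = 928.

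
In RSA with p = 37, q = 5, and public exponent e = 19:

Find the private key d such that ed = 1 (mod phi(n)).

Step 1: n = 37 * 5 = 185.
Step 2: phi(n) = 36 * 4 = 144.
Step 3: Find d such that 19 * d = 1 (mod 144).
Step 4: d = 19^(-1) mod 144 = 91.
Verification: 19 * 91 = 1729 = 12 * 144 + 1.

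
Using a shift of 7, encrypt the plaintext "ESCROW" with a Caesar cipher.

Step 1: For each letter, shift forward by 7 positions (mod 26).
  E (position 4) -> position (4+7) mod 26 = 11 -> L
  S (position 18) -> position (18+7) mod 26 = 25 -> Z
  C (position 2) -> position (2+7) mod 26 = 9 -> J
  R (position 17) -> position (17+7) mod 26 = 24 -> Y
  O (position 14) -> position (14+7) mod 26 = 21 -> V
  W (position 22) -> position (22+7) mod 26 = 3 -> D
Result: LZJYVD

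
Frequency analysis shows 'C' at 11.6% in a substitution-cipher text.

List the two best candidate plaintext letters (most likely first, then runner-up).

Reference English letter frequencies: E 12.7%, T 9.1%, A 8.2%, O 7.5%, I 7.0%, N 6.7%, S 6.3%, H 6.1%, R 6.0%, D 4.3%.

Step 1: Observed frequency of 'C' is 11.6%.
Step 2: Compute distances to each reference frequency and sort:
  E (12.7%): difference = 1.1% <-- BEST
  T (9.1%): difference = 2.5% <-- RUNNER-UP
  A (8.2%): difference = 3.4%
  O (7.5%): difference = 4.1%
  I (7.0%): difference = 4.6%
Step 3: Most likely is 'E' (12.7%, diff 1.1%); second most likely is 'T' (9.1%, diff 2.5%).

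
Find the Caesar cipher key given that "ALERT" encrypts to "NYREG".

Step 1: Compare first letters: A (position 0) -> N (position 13).
Step 2: Shift = (13 - 0) mod 26 = 13.
The shift value is 13.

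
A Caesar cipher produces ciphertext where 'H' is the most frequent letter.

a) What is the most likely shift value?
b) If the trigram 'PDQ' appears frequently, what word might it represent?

Step 1: In English, 'E' is the most frequent letter (12.7%).
Step 2: The most frequent ciphertext letter is 'H' (position 7).
Step 3: Shift = (7 - 4) mod 26 = 3.
Step 4: Decrypt 'PDQ' by shifting back 3:
  P -> M
  D -> A
  Q -> N
Step 5: 'PDQ' decrypts to 'MAN'.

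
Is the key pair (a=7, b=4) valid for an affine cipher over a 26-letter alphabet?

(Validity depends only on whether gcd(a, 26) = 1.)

Step 1: Compute gcd(7, 26).
Step 2: gcd(7, 26) = 1.
Since gcd = 1, 7 is coprime with 26, so it is a valid key.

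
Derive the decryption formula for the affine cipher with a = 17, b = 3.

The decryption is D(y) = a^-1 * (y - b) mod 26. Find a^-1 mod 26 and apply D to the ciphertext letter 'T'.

Step 1: Find a^-1, the modular inverse of 17 mod 26.
Step 2: We need 17 * a^-1 = 1 (mod 26).
Step 3: 17 * 23 = 391 = 15 * 26 + 1, so a^-1 = 23.
Step 4: D(y) = 23(y - 3) mod 26.
Step 5: Apply to 'T' (y = 19): D(19) = 23 * (19 - 3) mod 26 = 23 * 16 mod 26 = 4 -> 'E'.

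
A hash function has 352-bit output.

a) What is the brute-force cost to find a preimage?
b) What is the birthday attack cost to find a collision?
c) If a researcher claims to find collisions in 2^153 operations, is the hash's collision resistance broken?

Step 1: Preimage resistance requires brute-force of 2^352 operations.
Step 2: Collision resistance (birthday bound) = 2^(352/2) = 2^176.
Step 3: The claimed attack costs 2^153 operations.
Step 4: Since 2^153 < 2^176, the claimed attack beats the generic birthday bound, so collision resistance is broken.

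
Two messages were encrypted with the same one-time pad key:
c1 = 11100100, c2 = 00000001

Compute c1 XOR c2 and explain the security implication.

Step 1: c1 XOR c2 = (m1 XOR k) XOR (m2 XOR k).
Step 2: By XOR associativity/commutativity: = m1 XOR m2 XOR k XOR k = m1 XOR m2.
Step 3: 11100100 XOR 00000001 = 11100101 = 229.
Step 4: The key cancels out! An attacker learns m1 XOR m2 = 229, revealing the relationship between plaintexts.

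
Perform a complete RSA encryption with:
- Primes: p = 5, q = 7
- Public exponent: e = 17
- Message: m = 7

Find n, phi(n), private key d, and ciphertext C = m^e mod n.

Step 1: n = 5 * 7 = 35.
Step 2: phi(n) = (5-1)(7-1) = 4 * 6 = 24.
Step 3: Find d = 17^(-1) mod 24 = 17.
  Verify: 17 * 17 = 289 = 1 (mod 24).
Step 4: C = 7^17 mod 35 = 7.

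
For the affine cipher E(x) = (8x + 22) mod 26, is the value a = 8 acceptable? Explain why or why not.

Step 1: Compute gcd(8, 26).
Step 2: gcd(8, 26) = 2.
Since gcd = 2 != 1, 8 shares a common factor with 26, so it cannot be used.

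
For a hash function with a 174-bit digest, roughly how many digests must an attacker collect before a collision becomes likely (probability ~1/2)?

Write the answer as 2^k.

Step 1: The birthday paradox gives collision probability ~50% after sqrt(2^n) = 2^(n/2) hashes.
Step 2: For 174-bit output: 2^(174/2) = 2^87.
Step 3: Approximately 2^87 hash computations needed.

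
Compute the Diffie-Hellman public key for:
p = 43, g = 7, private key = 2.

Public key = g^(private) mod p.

Step 1: A = g^a mod p = 7^2 mod 43.
  7^1 mod 43 = 7
  7^2 mod 43 = (7 * 7) mod 43 = 6
Result: A = 6.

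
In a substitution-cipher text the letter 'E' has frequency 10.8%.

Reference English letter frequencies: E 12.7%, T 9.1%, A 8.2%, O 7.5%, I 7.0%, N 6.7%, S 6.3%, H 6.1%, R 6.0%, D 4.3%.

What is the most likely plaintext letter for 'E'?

Step 1: The observed frequency is 10.8%.
Step 2: Compare with English frequencies:
  E: 12.7% (difference: 1.9%)
  T: 9.1% (difference: 1.7%) <-- closest
  A: 8.2% (difference: 2.6%)
  O: 7.5% (difference: 3.3%)
  I: 7.0% (difference: 3.8%)
  N: 6.7% (difference: 4.1%)
  S: 6.3% (difference: 4.5%)
  H: 6.1% (difference: 4.7%)
  R: 6.0% (difference: 4.8%)
  D: 4.3% (difference: 6.5%)
Step 3: 'E' most likely represents 'T' (frequency 9.1%).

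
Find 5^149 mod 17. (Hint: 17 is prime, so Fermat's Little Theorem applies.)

Step 1: Since 17 is prime, by Fermat's Little Theorem: 5^16 = 1 (mod 17).
Step 2: Reduce exponent: 149 mod 16 = 5.
Step 3: So 5^149 = 5^5 (mod 17).
Step 4: 5^5 mod 17 = 14.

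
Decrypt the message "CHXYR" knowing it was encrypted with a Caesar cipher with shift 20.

Step 1: Reverse the shift by subtracting 20 from each letter position.
  C (position 2) -> position (2-20) mod 26 = 8 -> I
  H (position 7) -> position (7-20) mod 26 = 13 -> N
  X (position 23) -> position (23-20) mod 26 = 3 -> D
  Y (position 24) -> position (24-20) mod 26 = 4 -> E
  R (position 17) -> position (17-20) mod 26 = 23 -> X
Decrypted message: INDEX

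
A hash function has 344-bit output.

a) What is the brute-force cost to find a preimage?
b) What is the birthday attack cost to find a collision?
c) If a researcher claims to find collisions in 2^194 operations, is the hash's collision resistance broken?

Step 1: Preimage resistance requires brute-force of 2^344 operations.
Step 2: Collision resistance (birthday bound) = 2^(344/2) = 2^172.
Step 3: The claimed attack costs 2^194 operations.
Step 4: Since 2^194 >= 2^172, the claimed attack is no faster than the generic birthday attack, so this does not break collision resistance.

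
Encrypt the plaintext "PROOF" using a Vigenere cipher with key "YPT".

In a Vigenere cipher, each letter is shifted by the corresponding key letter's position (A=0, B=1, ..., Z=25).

Step 1: Repeat key to match plaintext length:
  Plaintext: PROOF
  Key:       YPTYP
Step 2: Encrypt each letter:
  P(15) + Y(24) = (15+24) mod 26 = 13 = N
  R(17) + P(15) = (17+15) mod 26 = 6 = G
  O(14) + T(19) = (14+19) mod 26 = 7 = H
  O(14) + Y(24) = (14+24) mod 26 = 12 = M
  F(5) + P(15) = (5+15) mod 26 = 20 = U
Ciphertext: NGHMU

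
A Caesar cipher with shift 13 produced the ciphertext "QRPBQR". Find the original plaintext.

Step 1: Reverse the shift by subtracting 13 from each letter position.
  Q (position 16) -> position (16-13) mod 26 = 3 -> D
  R (position 17) -> position (17-13) mod 26 = 4 -> E
  P (position 15) -> position (15-13) mod 26 = 2 -> C
  B (position 1) -> position (1-13) mod 26 = 14 -> O
  Q (position 16) -> position (16-13) mod 26 = 3 -> D
  R (position 17) -> position (17-13) mod 26 = 4 -> E
Decrypted message: DECODE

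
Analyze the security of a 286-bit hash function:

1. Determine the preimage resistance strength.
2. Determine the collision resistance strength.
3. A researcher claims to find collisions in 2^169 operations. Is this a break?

Step 1: Preimage resistance requires brute-force of 2^286 operations.
Step 2: Collision resistance (birthday bound) = 2^(286/2) = 2^143.
Step 3: The claimed attack costs 2^169 operations.
Step 4: Since 2^169 >= 2^143, the claimed attack is no faster than the generic birthday attack, so this does not break collision resistance.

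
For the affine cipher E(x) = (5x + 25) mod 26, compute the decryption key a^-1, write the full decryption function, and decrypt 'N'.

Step 1: Find a^-1, the modular inverse of 5 mod 26.
Step 2: We need 5 * a^-1 = 1 (mod 26).
Step 3: 5 * 21 = 105 = 4 * 26 + 1, so a^-1 = 21.
Step 4: D(y) = 21(y - 25) mod 26.
Step 5: Apply to 'N' (y = 13): D(13) = 21 * (13 - 25) mod 26 = 21 * -12 mod 26 = 8 -> 'I'.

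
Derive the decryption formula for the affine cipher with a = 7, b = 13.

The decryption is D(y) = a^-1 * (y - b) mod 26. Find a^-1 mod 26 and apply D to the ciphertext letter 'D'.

Step 1: Find a^-1, the modular inverse of 7 mod 26.
Step 2: We need 7 * a^-1 = 1 (mod 26).
Step 3: 7 * 15 = 105 = 4 * 26 + 1, so a^-1 = 15.
Step 4: D(y) = 15(y - 13) mod 26.
Step 5: Apply to 'D' (y = 3): D(3) = 15 * (3 - 13) mod 26 = 15 * -10 mod 26 = 6 -> 'G'.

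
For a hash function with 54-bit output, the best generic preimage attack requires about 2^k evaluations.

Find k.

Step 1: The hash has a 54-bit output.
Step 2: Preimage resistance means: given a digest h(x), it should be infeasible to find any input that hashes to it.
With a 54-bit output there are 2^54 possible digests, so a generic brute-force preimage search costs about 2^54 evaluations.
Step 3: Security level = 54 bits.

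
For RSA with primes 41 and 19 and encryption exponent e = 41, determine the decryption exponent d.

Step 1: n = 41 * 19 = 779.
Step 2: phi(n) = 40 * 18 = 720.
Step 3: Find d such that 41 * d = 1 (mod 720).
Step 4: d = 41^(-1) mod 720 = 281.
Verification: 41 * 281 = 11521 = 16 * 720 + 1.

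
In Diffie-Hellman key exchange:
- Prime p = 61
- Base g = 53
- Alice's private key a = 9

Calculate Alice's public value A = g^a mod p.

Step 1: A = g^a mod p = 53^9 mod 61.
  53^1 mod 61 = 53
  53^2 mod 61 = (53 * 53) mod 61 = 3
  53^3 mod 61 = (3 * 53) mod 61 = 37
  53^4 mod 61 = (37 * 53) mod 61 = 9
  53^5 mod 61 = (9 * 53) mod 61 = 50
  53^6 mod 61 = (50 * 53) mod 61 = 27
  53^7 mod 61 = (27 * 53) mod 61 = 28
  53^8 mod 61 = (28 * 53) mod 61 = 20
  53^9 mod 61 = (20 * 53) mod 61 = 23
Result: A = 23.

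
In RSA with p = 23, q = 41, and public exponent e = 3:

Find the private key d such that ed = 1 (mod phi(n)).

Step 1: n = 23 * 41 = 943.
Step 2: phi(n) = 22 * 40 = 880.
Step 3: Find d such that 3 * d = 1 (mod 880).
Step 4: d = 3^(-1) mod 880 = 587.
Verification: 3 * 587 = 1761 = 2 * 880 + 1.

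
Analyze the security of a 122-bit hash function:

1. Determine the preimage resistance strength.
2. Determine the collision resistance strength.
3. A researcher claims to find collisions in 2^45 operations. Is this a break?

Step 1: Preimage resistance requires brute-force of 2^122 operations.
Step 2: Collision resistance (birthday bound) = 2^(122/2) = 2^61.
Step 3: The claimed attack costs 2^45 operations.
Step 4: Since 2^45 < 2^61, the claimed attack beats the generic birthday bound, so collision resistance is broken.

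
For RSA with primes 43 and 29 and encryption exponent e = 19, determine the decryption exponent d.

Step 1: n = 43 * 29 = 1247.
Step 2: phi(n) = 42 * 28 = 1176.
Step 3: Find d such that 19 * d = 1 (mod 1176).
Step 4: d = 19^(-1) mod 1176 = 619.
Verification: 19 * 619 = 11761 = 10 * 1176 + 1.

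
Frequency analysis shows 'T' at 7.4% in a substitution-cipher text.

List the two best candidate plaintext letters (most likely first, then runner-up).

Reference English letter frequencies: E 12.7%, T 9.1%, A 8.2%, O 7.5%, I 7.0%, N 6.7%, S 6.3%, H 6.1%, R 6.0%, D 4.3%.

Step 1: Observed frequency of 'T' is 7.4%.
Step 2: Compute distances to each reference frequency and sort:
  O (7.5%): difference = 0.1% <-- BEST
  I (7.0%): difference = 0.4% <-- RUNNER-UP
  N (6.7%): difference = 0.7%
  A (8.2%): difference = 0.8%
  S (6.3%): difference = 1.1%
Step 3: Most likely is 'O' (7.5%, diff 0.1%); second most likely is 'I' (7.0%, diff 0.4%).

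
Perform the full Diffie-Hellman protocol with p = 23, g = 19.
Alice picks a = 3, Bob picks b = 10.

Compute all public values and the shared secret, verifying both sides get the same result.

Step 1: A = g^a mod p = 19^3 mod 23 = 5.
Step 2: B = g^b mod p = 19^10 mod 23 = 6.
Step 3: Alice computes s = B^a mod p = 6^3 mod 23 = 9.
Step 4: Bob computes s = A^b mod p = 5^10 mod 23 = 9.
Both sides agree: shared secret = 9.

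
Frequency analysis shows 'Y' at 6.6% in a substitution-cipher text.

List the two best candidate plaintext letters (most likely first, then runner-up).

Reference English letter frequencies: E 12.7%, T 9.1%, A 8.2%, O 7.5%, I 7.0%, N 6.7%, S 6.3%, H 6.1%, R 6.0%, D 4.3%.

Step 1: Observed frequency of 'Y' is 6.6%.
Step 2: Compute distances to each reference frequency and sort:
  N (6.7%): difference = 0.1% <-- BEST
  S (6.3%): difference = 0.3% <-- RUNNER-UP
  I (7.0%): difference = 0.4%
  H (6.1%): difference = 0.5%
  R (6.0%): difference = 0.6%
Step 3: Most likely is 'N' (6.7%, diff 0.1%); second most likely is 'S' (6.3%, diff 0.3%).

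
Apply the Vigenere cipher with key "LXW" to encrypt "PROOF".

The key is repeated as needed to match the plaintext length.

Step 1: Repeat key to match plaintext length:
  Plaintext: PROOF
  Key:       LXWLX
Step 2: Encrypt each letter:
  P(15) + L(11) = (15+11) mod 26 = 0 = A
  R(17) + X(23) = (17+23) mod 26 = 14 = O
  O(14) + W(22) = (14+22) mod 26 = 10 = K
  O(14) + L(11) = (14+11) mod 26 = 25 = Z
  F(5) + X(23) = (5+23) mod 26 = 2 = C
Ciphertext: AOKZC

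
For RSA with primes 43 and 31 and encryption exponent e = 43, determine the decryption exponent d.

Step 1: n = 43 * 31 = 1333.
Step 2: phi(n) = 42 * 30 = 1260.
Step 3: Find d such that 43 * d = 1 (mod 1260).
Step 4: d = 43^(-1) mod 1260 = 967.
Verification: 43 * 967 = 41581 = 33 * 1260 + 1.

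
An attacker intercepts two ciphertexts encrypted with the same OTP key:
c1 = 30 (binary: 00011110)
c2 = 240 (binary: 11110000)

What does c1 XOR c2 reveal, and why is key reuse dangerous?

Step 1: c1 XOR c2 = (m1 XOR k) XOR (m2 XOR k).
Step 2: By XOR associativity/commutativity: = m1 XOR m2 XOR k XOR k = m1 XOR m2.
Step 3: 00011110 XOR 11110000 = 11101110 = 238.
Step 4: The key cancels out! An attacker learns m1 XOR m2 = 238, revealing the relationship between plaintexts.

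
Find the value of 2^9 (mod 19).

Step 1: Compute 2^9 mod 19 step by step, reducing modulo 19 at each step.
  2^1 mod 19 = 2
  2^2 mod 19 = (2 * 2) mod 19 = 4
  2^3 mod 19 = (4 * 2) mod 19 = 8
  2^4 mod 19 = (8 * 2) mod 19 = 16
  2^5 mod 19 = (16 * 2) mod 19 = 13
  2^6 mod 19 = (13 * 2) mod 19 = 7
  2^7 mod 19 = (7 * 2) mod 19 = 14
  2^8 mod 19 = (14 * 2) mod 19 = 9
  2^9 mod 19 = (9 * 2) mod 19 = 18
Step 2: Result = 18.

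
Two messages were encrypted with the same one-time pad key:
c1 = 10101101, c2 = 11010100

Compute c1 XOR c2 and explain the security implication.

Step 1: c1 XOR c2 = (m1 XOR k) XOR (m2 XOR k).
Step 2: By XOR associativity/commutativity: = m1 XOR m2 XOR k XOR k = m1 XOR m2.
Step 3: 10101101 XOR 11010100 = 01111001 = 121.
Step 4: The key cancels out! An attacker learns m1 XOR m2 = 121, revealing the relationship between plaintexts.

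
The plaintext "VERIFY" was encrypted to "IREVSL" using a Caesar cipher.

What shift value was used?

Step 1: Compare first letters: V (position 21) -> I (position 8).
Step 2: Shift = (8 - 21) mod 26 = 13.
The shift value is 13.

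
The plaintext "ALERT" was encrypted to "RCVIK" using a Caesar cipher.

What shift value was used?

Step 1: Compare first letters: A (position 0) -> R (position 17).
Step 2: Shift = (17 - 0) mod 26 = 17.
The shift value is 17.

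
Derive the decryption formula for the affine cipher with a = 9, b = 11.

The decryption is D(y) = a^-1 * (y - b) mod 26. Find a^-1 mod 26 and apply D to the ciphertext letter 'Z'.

Step 1: Find a^-1, the modular inverse of 9 mod 26.
Step 2: We need 9 * a^-1 = 1 (mod 26).
Step 3: 9 * 3 = 27 = 1 * 26 + 1, so a^-1 = 3.
Step 4: D(y) = 3(y - 11) mod 26.
Step 5: Apply to 'Z' (y = 25): D(25) = 3 * (25 - 11) mod 26 = 3 * 14 mod 26 = 16 -> 'Q'.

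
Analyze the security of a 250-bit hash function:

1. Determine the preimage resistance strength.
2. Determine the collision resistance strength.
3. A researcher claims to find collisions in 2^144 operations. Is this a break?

Step 1: Preimage resistance requires brute-force of 2^250 operations.
Step 2: Collision resistance (birthday bound) = 2^(250/2) = 2^125.
Step 3: The claimed attack costs 2^144 operations.
Step 4: Since 2^144 >= 2^125, the claimed attack is no faster than the generic birthday attack, so this does not break collision resistance.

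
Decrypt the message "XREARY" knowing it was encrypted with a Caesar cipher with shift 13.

Step 1: Reverse the shift by subtracting 13 from each letter position.
  X (position 23) -> position (23-13) mod 26 = 10 -> K
  R (position 17) -> position (17-13) mod 26 = 4 -> E
  E (position 4) -> position (4-13) mod 26 = 17 -> R
  A (position 0) -> position (0-13) mod 26 = 13 -> N
  R (position 17) -> position (17-13) mod 26 = 4 -> E
  Y (position 24) -> position (24-13) mod 26 = 11 -> L
Decrypted message: KERNEL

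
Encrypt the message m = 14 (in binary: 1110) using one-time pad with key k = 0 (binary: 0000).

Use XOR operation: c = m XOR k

Step 1: Write out the XOR operation bit by bit:
  Message: 1110
  Key:     0000
  XOR:     1110
Step 2: Convert to decimal: 1110 = 14.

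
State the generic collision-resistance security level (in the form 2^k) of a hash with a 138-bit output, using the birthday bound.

Step 1: The birthday paradox gives collision probability ~50% after sqrt(2^n) = 2^(n/2) hashes.
Step 2: For 138-bit output: 2^(138/2) = 2^69.
Step 3: Approximately 2^69 hash computations needed.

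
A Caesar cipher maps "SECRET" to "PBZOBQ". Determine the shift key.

Step 1: Compare first letters: S (position 18) -> P (position 15).
Step 2: Shift = (15 - 18) mod 26 = 23.
The shift value is 23.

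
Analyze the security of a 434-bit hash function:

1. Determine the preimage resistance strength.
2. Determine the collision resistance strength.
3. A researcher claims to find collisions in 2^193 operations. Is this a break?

Step 1: Preimage resistance requires brute-force of 2^434 operations.
Step 2: Collision resistance (birthday bound) = 2^(434/2) = 2^217.
Step 3: The claimed attack costs 2^193 operations.
Step 4: Since 2^193 < 2^217, the claimed attack beats the generic birthday bound, so collision resistance is broken.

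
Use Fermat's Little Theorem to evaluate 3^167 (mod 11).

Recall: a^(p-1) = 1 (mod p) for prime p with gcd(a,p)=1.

Step 1: Since 11 is prime, by Fermat's Little Theorem: 3^10 = 1 (mod 11).
Step 2: Reduce exponent: 167 mod 10 = 7.
Step 3: So 3^167 = 3^7 (mod 11).
Step 4: 3^7 mod 11 = 9.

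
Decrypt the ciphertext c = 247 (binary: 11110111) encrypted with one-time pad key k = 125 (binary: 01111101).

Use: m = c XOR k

Step 1: XOR ciphertext with key:
  Ciphertext: 11110111
  Key:        01111101
  XOR:        10001010
Step 2: Plaintext = 10001010 = 138 in decimal.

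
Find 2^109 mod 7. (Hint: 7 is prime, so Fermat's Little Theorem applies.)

Step 1: Since 7 is prime, by Fermat's Little Theorem: 2^6 = 1 (mod 7).
Step 2: Reduce exponent: 109 mod 6 = 1.
Step 3: So 2^109 = 2^1 (mod 7).
Step 4: 2^1 mod 7 = 2.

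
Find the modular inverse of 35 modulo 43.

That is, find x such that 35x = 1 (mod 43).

Step 1: We need x such that 35 * x = 1 (mod 43).
Step 2: Using the extended Euclidean algorithm or trial:
  35 * 16 = 560 = 13 * 43 + 1.
Step 3: Since 560 mod 43 = 1, the inverse is x = 16.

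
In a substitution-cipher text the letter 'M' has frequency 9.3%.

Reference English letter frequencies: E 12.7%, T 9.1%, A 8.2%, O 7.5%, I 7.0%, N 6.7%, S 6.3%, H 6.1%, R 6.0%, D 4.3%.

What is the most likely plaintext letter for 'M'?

Step 1: The observed frequency is 9.3%.
Step 2: Compare with English frequencies:
  E: 12.7% (difference: 3.4%)
  T: 9.1% (difference: 0.2%) <-- closest
  A: 8.2% (difference: 1.1%)
  O: 7.5% (difference: 1.8%)
  I: 7.0% (difference: 2.3%)
  N: 6.7% (difference: 2.6%)
  S: 6.3% (difference: 3.0%)
  H: 6.1% (difference: 3.2%)
  R: 6.0% (difference: 3.3%)
  D: 4.3% (difference: 5.0%)
Step 3: 'M' most likely represents 'T' (frequency 9.1%).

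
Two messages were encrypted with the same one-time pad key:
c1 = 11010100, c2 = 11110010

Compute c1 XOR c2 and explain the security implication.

Step 1: c1 XOR c2 = (m1 XOR k) XOR (m2 XOR k).
Step 2: By XOR associativity/commutativity: = m1 XOR m2 XOR k XOR k = m1 XOR m2.
Step 3: 11010100 XOR 11110010 = 00100110 = 38.
Step 4: The key cancels out! An attacker learns m1 XOR m2 = 38, revealing the relationship between plaintexts.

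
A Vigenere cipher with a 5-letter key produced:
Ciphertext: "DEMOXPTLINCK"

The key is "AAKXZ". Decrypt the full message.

Step 1: Key 'AAKXZ' has length 5. Extended key: AAKXZAAKXZAA
Step 2: Decrypt each position:
  D(3) - A(0) = 3 = D
  E(4) - A(0) = 4 = E
  M(12) - K(10) = 2 = C
  O(14) - X(23) = 17 = R
  X(23) - Z(25) = 24 = Y
  P(15) - A(0) = 15 = P
  T(19) - A(0) = 19 = T
  L(11) - K(10) = 1 = B
  I(8) - X(23) = 11 = L
  N(13) - Z(25) = 14 = O
  C(2) - A(0) = 2 = C
  K(10) - A(0) = 10 = K
Plaintext: DECRYPTBLOCK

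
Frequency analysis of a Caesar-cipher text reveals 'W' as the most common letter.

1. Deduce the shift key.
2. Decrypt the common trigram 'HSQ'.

Step 1: In English, 'E' is the most frequent letter (12.7%).
Step 2: The most frequent ciphertext letter is 'W' (position 22).
Step 3: Shift = (22 - 4) mod 26 = 18.
Step 4: Decrypt 'HSQ' by shifting back 18:
  H -> P
  S -> A
  Q -> Y
Step 5: 'HSQ' decrypts to 'PAY'.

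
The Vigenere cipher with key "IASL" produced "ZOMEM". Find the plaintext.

Step 1: Extend key: IASLI
Step 2: Decrypt each letter (c - k) mod 26:
  Z(25) - I(8) = (25-8) mod 26 = 17 = R
  O(14) - A(0) = (14-0) mod 26 = 14 = O
  M(12) - S(18) = (12-18) mod 26 = 20 = U
  E(4) - L(11) = (4-11) mod 26 = 19 = T
  M(12) - I(8) = (12-8) mod 26 = 4 = E
Plaintext: ROUTE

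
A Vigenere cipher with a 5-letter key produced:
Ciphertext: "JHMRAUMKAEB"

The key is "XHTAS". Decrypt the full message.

Step 1: Key 'XHTAS' has length 5. Extended key: XHTASXHTASX
Step 2: Decrypt each position:
  J(9) - X(23) = 12 = M
  H(7) - H(7) = 0 = A
  M(12) - T(19) = 19 = T
  R(17) - A(0) = 17 = R
  A(0) - S(18) = 8 = I
  U(20) - X(23) = 23 = X
  M(12) - H(7) = 5 = F
  K(10) - T(19) = 17 = R
  A(0) - A(0) = 0 = A
  E(4) - S(18) = 12 = M
  B(1) - X(23) = 4 = E
Plaintext: MATRIXFRAME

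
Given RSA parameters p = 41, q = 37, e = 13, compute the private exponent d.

Step 1: n = 41 * 37 = 1517.
Step 2: phi(n) = 40 * 36 = 1440.
Step 3: Find d such that 13 * d = 1 (mod 1440).
Step 4: d = 13^(-1) mod 1440 = 997.
Verification: 13 * 997 = 12961 = 9 * 1440 + 1.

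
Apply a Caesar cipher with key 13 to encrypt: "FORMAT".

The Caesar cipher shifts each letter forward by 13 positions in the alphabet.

Step 1: For each letter, shift forward by 13 positions (mod 26).
  F (position 5) -> position (5+13) mod 26 = 18 -> S
  O (position 14) -> position (14+13) mod 26 = 1 -> B
  R (position 17) -> position (17+13) mod 26 = 4 -> E
  M (position 12) -> position (12+13) mod 26 = 25 -> Z
  A (position 0) -> position (0+13) mod 26 = 13 -> N
  T (position 19) -> position (19+13) mod 26 = 6 -> G
Result: SBEZNG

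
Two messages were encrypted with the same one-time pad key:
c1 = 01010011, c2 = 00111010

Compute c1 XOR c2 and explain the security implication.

Step 1: c1 XOR c2 = (m1 XOR k) XOR (m2 XOR k).
Step 2: By XOR associativity/commutativity: = m1 XOR m2 XOR k XOR k = m1 XOR m2.
Step 3: 01010011 XOR 00111010 = 01101001 = 105.
Step 4: The key cancels out! An attacker learns m1 XOR m2 = 105, revealing the relationship between plaintexts.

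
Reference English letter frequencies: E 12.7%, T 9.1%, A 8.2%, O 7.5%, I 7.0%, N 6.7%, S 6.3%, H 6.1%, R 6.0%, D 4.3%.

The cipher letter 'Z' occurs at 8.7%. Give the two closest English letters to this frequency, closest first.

Step 1: Observed frequency of 'Z' is 8.7%.
Step 2: Compute distances to each reference frequency and sort:
  T (9.1%): difference = 0.4% <-- BEST
  A (8.2%): difference = 0.5% <-- RUNNER-UP
  O (7.5%): difference = 1.2%
  I (7.0%): difference = 1.7%
  N (6.7%): difference = 2.0%
Step 3: Most likely is 'T' (9.1%, diff 0.4%); second most likely is 'A' (8.2%, diff 0.5%).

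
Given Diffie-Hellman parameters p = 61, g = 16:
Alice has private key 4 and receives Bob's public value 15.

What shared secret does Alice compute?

Step 1: s = B^a mod p = 15^4 mod 61.
  15^1 mod 61 = 15
  15^2 mod 61 = (15 * 15) mod 61 = 42
  15^3 mod 61 = (42 * 15) mod 61 = 20
  15^4 mod 61 = (20 * 15) mod 61 = 56
Result: shared secret = 56.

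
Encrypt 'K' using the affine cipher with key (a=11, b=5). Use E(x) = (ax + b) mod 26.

Step 1: Convert 'K' to number: x = 10.
Step 2: E(10) = (11 * 10 + 5) mod 26 = 115 mod 26 = 11.
Step 3: Convert 11 back to letter: L.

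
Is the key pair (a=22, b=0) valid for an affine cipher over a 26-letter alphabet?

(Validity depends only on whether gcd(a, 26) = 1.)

Step 1: Compute gcd(22, 26).
Step 2: gcd(22, 26) = 2.
Since gcd = 2 != 1, 22 shares a common factor with 26, so it cannot be used.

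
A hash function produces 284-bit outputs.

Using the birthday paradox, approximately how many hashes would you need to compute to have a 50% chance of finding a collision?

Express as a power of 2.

Step 1: The birthday paradox gives collision probability ~50% after sqrt(2^n) = 2^(n/2) hashes.
Step 2: For 284-bit output: 2^(284/2) = 2^142.
Step 3: Approximately 2^142 hash computations needed.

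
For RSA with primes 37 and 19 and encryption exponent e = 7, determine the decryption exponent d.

Step 1: n = 37 * 19 = 703.
Step 2: phi(n) = 36 * 18 = 648.
Step 3: Find d such that 7 * d = 1 (mod 648).
Step 4: d = 7^(-1) mod 648 = 463.
Verification: 7 * 463 = 3241 = 5 * 648 + 1.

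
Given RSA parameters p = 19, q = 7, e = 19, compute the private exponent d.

Step 1: n = 19 * 7 = 133.
Step 2: phi(n) = 18 * 6 = 108.
Step 3: Find d such that 19 * d = 1 (mod 108).
Step 4: d = 19^(-1) mod 108 = 91.
Verification: 19 * 91 = 1729 = 16 * 108 + 1.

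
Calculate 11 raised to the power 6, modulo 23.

Step 1: Compute 11^6 mod 23 step by step, reducing modulo 23 at each step.
  11^1 mod 23 = 11
  11^2 mod 23 = (11 * 11) mod 23 = 6
  11^3 mod 23 = (6 * 11) mod 23 = 20
  11^4 mod 23 = (20 * 11) mod 23 = 13
  11^5 mod 23 = (13 * 11) mod 23 = 5
  11^6 mod 23 = (5 * 11) mod 23 = 9
Step 2: Result = 9.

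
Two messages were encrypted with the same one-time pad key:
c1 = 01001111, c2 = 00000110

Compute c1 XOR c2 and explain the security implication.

Step 1: c1 XOR c2 = (m1 XOR k) XOR (m2 XOR k).
Step 2: By XOR associativity/commutativity: = m1 XOR m2 XOR k XOR k = m1 XOR m2.
Step 3: 01001111 XOR 00000110 = 01001001 = 73.
Step 4: The key cancels out! An attacker learns m1 XOR m2 = 73, revealing the relationship between plaintexts.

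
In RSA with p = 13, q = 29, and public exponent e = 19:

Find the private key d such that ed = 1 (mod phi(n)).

Step 1: n = 13 * 29 = 377.
Step 2: phi(n) = 12 * 28 = 336.
Step 3: Find d such that 19 * d = 1 (mod 336).
Step 4: d = 19^(-1) mod 336 = 283.
Verification: 19 * 283 = 5377 = 16 * 336 + 1.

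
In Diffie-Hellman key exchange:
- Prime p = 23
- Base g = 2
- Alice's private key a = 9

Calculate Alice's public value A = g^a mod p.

Step 1: A = g^a mod p = 2^9 mod 23.
  2^1 mod 23 = 2
  2^2 mod 23 = (2 * 2) mod 23 = 4
  2^3 mod 23 = (4 * 2) mod 23 = 8
  2^4 mod 23 = (8 * 2) mod 23 = 16
  2^5 mod 23 = (16 * 2) mod 23 = 9
  2^6 mod 23 = (9 * 2) mod 23 = 18
  2^7 mod 23 = (18 * 2) mod 23 = 13
  2^8 mod 23 = (13 * 2) mod 23 = 3
  2^9 mod 23 = (3 * 2) mod 23 = 6
Result: A = 6.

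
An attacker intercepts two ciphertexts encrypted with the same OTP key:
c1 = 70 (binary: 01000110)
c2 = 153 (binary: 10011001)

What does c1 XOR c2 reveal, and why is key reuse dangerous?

Step 1: c1 XOR c2 = (m1 XOR k) XOR (m2 XOR k).
Step 2: By XOR associativity/commutativity: = m1 XOR m2 XOR k XOR k = m1 XOR m2.
Step 3: 01000110 XOR 10011001 = 11011111 = 223.
Step 4: The key cancels out! An attacker learns m1 XOR m2 = 223, revealing the relationship between plaintexts.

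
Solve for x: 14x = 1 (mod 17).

Step 1: We need x such that 14 * x = 1 (mod 17).
Step 2: Using the extended Euclidean algorithm or trial:
  14 * 11 = 154 = 9 * 17 + 1.
Step 3: Since 154 mod 17 = 1, the inverse is x = 11.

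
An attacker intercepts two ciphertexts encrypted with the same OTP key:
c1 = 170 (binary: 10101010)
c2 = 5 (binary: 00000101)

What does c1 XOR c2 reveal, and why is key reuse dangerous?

Step 1: c1 XOR c2 = (m1 XOR k) XOR (m2 XOR k).
Step 2: By XOR associativity/commutativity: = m1 XOR m2 XOR k XOR k = m1 XOR m2.
Step 3: 10101010 XOR 00000101 = 10101111 = 175.
Step 4: The key cancels out! An attacker learns m1 XOR m2 = 175, revealing the relationship between plaintexts.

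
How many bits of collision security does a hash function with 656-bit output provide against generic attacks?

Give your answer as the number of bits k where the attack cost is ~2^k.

Step 1: The hash has a 656-bit output.
Step 2: Collision resistance means it should be infeasible to find any x != y with h(x) = h(y).
By the birthday bound, a generic collision search succeeds after about sqrt(2^656) = 2^(656/2) = 2^328 evaluations.
Step 3: Security level = 328 bits.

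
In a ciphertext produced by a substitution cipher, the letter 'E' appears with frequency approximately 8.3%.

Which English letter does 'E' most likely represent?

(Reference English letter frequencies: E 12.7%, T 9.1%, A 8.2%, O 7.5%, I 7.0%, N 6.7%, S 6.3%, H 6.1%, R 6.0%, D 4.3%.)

Step 1: The observed frequency is 8.3%.
Step 2: Compare with English frequencies:
  E: 12.7% (difference: 4.4%)
  T: 9.1% (difference: 0.8%)
  A: 8.2% (difference: 0.1%) <-- closest
  O: 7.5% (difference: 0.8%)
  I: 7.0% (difference: 1.3%)
  N: 6.7% (difference: 1.6%)
  S: 6.3% (difference: 2.0%)
  H: 6.1% (difference: 2.2%)
  R: 6.0% (difference: 2.3%)
  D: 4.3% (difference: 4.0%)
Step 3: 'E' most likely represents 'A' (frequency 8.2%).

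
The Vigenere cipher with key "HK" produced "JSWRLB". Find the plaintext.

Step 1: Extend key: HKHKHK
Step 2: Decrypt each letter (c - k) mod 26:
  J(9) - H(7) = (9-7) mod 26 = 2 = C
  S(18) - K(10) = (18-10) mod 26 = 8 = I
  W(22) - H(7) = (22-7) mod 26 = 15 = P
  R(17) - K(10) = (17-10) mod 26 = 7 = H
  L(11) - H(7) = (11-7) mod 26 = 4 = E
  B(1) - K(10) = (1-10) mod 26 = 17 = R
Plaintext: CIPHER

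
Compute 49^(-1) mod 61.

Step 1: We need x such that 49 * x = 1 (mod 61).
Step 2: Using the extended Euclidean algorithm or trial:
  49 * 5 = 245 = 4 * 61 + 1.
Step 3: Since 245 mod 61 = 1, the inverse is x = 5.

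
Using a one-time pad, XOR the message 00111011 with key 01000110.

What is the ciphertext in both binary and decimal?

Step 1: Write out the XOR operation bit by bit:
  Message: 00111011
  Key:     01000110
  XOR:     01111101
Step 2: Convert to decimal: 01111101 = 125.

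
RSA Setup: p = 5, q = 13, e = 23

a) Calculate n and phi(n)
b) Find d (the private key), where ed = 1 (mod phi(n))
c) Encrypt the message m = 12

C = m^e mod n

Step 1: n = 5 * 13 = 65.
Step 2: phi(n) = (5-1)(13-1) = 4 * 12 = 48.
Step 3: Find d = 23^(-1) mod 48 = 23.
  Verify: 23 * 23 = 529 = 1 (mod 48).
Step 4: C = 12^23 mod 65 = 38.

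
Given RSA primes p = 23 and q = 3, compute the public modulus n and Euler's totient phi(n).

Step 1: n = p * q = 23 * 3 = 69.
Step 2: phi(n) = (p-1)(q-1) = 22 * 2 = 44.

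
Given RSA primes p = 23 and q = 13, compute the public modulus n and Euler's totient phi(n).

Step 1: n = p * q = 23 * 13 = 299.
Step 2: phi(n) = (p-1)(q-1) = 22 * 12 = 264.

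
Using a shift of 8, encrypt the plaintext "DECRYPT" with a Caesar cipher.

Step 1: For each letter, shift forward by 8 positions (mod 26).
  D (position 3) -> position (3+8) mod 26 = 11 -> L
  E (position 4) -> position (4+8) mod 26 = 12 -> M
  C (position 2) -> position (2+8) mod 26 = 10 -> K
  R (position 17) -> position (17+8) mod 26 = 25 -> Z
  Y (position 24) -> position (24+8) mod 26 = 6 -> G
  P (position 15) -> position (15+8) mod 26 = 23 -> X
  T (position 19) -> position (19+8) mod 26 = 1 -> B
Result: LMKZGXB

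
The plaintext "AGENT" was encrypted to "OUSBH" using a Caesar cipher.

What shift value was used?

Step 1: Compare first letters: A (position 0) -> O (position 14).
Step 2: Shift = (14 - 0) mod 26 = 14.
The shift value is 14.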